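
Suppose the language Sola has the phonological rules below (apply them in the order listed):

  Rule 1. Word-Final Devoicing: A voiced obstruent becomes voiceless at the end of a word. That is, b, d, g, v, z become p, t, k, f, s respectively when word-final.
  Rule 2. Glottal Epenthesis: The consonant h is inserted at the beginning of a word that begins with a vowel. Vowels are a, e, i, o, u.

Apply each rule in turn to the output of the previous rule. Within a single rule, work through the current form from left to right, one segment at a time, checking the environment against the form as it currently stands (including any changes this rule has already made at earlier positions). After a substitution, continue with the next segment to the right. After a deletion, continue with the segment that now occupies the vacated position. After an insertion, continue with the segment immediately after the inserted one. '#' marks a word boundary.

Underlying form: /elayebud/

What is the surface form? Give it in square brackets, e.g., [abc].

[helayebut]

Rule 1 Word-Final Devoicing: [elayebud] → [elayebut]
Rule 2 Glottal Epenthesis: [elayebut] → [helayebut]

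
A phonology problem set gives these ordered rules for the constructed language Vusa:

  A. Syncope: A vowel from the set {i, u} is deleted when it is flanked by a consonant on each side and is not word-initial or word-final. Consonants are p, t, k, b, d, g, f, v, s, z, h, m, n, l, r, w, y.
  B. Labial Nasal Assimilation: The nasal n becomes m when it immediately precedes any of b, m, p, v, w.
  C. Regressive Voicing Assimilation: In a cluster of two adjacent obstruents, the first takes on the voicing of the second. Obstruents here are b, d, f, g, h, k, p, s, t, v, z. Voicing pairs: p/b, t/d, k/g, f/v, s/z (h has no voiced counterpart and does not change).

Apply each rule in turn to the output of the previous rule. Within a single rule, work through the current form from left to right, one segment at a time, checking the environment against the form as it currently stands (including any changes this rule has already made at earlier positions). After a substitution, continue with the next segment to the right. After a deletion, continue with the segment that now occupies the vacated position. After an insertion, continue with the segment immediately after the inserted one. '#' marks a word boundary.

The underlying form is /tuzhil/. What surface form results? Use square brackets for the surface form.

A Syncope: [tuzhil] → [tzhl]
B Labial Nasal Assimilation: no change — [tzhl]
C Regressive Voicing Assimilation: [tzhl] → [dshl]

[dshl]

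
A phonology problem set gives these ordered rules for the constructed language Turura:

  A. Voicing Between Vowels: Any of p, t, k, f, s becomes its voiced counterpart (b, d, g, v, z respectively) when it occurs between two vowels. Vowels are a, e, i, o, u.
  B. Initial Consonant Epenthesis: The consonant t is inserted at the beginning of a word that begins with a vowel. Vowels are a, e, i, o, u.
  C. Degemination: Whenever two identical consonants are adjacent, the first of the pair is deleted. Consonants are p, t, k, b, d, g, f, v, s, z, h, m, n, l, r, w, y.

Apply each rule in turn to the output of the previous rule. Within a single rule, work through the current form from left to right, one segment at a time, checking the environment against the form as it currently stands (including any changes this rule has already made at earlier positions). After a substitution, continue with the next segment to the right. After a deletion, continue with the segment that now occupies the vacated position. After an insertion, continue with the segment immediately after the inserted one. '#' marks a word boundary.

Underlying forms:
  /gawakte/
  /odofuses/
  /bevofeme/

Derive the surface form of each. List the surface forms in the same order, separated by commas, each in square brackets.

[gawakte], [todovuzes], [bevoveme]

/gawakte/:
  A Voicing Between Vowels: no change — [gawakte]
  B Initial Consonant Epenthesis: no change — [gawakte]
  C Degemination: no change — [gawakte]
/odofuses/:
  A Voicing Between Vowels: [odofuses] → [odovuzes]
  B Initial Consonant Epenthesis: [odovuzes] → [todovuzes]
  C Degemination: no change — [todovuzes]
/bevofeme/:
  A Voicing Between Vowels: [bevofeme] → [bevoveme]
  B Initial Consonant Epenthesis: no change — [bevoveme]
  C Degemination: no change — [bevoveme]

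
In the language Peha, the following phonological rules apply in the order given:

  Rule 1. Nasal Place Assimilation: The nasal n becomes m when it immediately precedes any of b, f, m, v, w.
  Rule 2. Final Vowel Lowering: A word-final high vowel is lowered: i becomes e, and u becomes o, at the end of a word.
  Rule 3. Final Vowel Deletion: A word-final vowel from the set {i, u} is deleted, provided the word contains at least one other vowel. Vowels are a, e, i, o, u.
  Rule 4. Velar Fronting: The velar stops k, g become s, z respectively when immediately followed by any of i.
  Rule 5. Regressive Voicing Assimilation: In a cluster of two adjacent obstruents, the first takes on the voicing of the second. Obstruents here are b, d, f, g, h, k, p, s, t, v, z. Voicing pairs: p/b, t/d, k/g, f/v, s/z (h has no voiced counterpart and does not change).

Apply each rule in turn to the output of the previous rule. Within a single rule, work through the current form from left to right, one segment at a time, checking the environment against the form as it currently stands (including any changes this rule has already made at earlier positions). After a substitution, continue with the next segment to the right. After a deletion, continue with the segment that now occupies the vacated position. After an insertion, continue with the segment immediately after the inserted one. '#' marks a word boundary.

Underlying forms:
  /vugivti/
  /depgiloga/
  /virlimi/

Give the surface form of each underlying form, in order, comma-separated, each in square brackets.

/vugivti/:
  Rule 1 Nasal Place Assimilation: no change — [vugivti]
  Rule 2 Final Vowel Lowering: [vugivti] → [vugivte]
  Rule 3 Final Vowel Deletion: no change — [vugivte]
  Rule 4 Velar Fronting: [vugivte] → [vuzivte]
  Rule 5 Regressive Voicing Assimilation: [vuzivte] → [vuzifte]
/depgiloga/:
  Rule 1 Nasal Place Assimilation: no change — [depgiloga]
  Rule 2 Final Vowel Lowering: no change — [depgiloga]
  Rule 3 Final Vowel Deletion: no change — [depgiloga]
  Rule 4 Velar Fronting: [depgiloga] → [depziloga]
  Rule 5 Regressive Voicing Assimilation: [depziloga] → [debziloga]
/virlimi/:
  Rule 1 Nasal Place Assimilation: no change — [virlimi]
  Rule 2 Final Vowel Lowering: [virlimi] → [virlime]
  Rule 3 Final Vowel Deletion: no change — [virlime]
  Rule 4 Velar Fronting: no change — [virlime]
  Rule 5 Regressive Voicing Assimilation: no change — [virlime]

[vuzifte], [debziloga], [virlime]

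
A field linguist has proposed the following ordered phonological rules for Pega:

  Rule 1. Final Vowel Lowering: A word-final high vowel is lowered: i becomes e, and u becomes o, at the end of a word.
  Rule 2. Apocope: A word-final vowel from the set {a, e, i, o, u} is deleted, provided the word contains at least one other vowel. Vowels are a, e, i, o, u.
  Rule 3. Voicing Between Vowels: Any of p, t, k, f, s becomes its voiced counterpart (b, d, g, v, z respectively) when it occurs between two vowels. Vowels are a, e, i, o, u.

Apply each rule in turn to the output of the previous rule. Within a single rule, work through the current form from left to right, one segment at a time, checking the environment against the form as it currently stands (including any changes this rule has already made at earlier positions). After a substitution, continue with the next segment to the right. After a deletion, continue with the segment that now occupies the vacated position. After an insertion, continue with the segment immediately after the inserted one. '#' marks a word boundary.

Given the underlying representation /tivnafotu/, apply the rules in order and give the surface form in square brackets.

Rule 1 Final Vowel Lowering: [tivnafotu] → [tivnafoto]
Rule 2 Apocope: [tivnafoto] → [tivnafot]
Rule 3 Voicing Between Vowels: [tivnafot] → [tivnavot]

[tivnavot]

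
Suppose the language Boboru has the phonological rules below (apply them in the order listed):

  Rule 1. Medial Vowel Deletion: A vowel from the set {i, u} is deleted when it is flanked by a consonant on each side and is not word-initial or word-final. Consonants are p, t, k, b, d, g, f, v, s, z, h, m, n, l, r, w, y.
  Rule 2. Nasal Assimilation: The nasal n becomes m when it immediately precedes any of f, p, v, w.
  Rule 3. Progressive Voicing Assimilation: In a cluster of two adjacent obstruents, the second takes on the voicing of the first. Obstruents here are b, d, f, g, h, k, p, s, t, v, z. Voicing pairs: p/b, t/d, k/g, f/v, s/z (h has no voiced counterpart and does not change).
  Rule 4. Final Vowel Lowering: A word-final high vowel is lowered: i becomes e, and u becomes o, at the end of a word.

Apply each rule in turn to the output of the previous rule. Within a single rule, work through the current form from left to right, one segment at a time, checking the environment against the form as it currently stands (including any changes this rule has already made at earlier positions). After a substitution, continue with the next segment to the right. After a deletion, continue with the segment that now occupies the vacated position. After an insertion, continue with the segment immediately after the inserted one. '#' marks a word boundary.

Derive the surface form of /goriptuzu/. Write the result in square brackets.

Rule 1 Medial Vowel Deletion: [goriptuzu] → [gorptzu]
Rule 2 Nasal Assimilation: no change — [gorptzu]
Rule 3 Progressive Voicing Assimilation: [gorptzu] → [gorptsu]
Rule 4 Final Vowel Lowering: [gorptsu] → [gorptso]

[gorptso]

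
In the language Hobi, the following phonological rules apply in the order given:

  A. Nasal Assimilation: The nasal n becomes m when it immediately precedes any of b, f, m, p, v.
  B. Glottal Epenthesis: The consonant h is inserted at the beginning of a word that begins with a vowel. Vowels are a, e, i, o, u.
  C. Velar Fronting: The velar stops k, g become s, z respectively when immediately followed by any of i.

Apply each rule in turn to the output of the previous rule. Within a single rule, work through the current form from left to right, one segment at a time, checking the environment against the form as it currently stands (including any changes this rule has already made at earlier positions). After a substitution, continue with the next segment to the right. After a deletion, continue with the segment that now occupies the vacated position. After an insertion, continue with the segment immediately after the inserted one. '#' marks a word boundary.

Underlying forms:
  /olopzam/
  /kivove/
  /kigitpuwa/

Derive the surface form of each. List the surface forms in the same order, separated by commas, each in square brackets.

/olopzam/:
  A Nasal Assimilation: no change — [olopzam]
  B Glottal Epenthesis: [olopzam] → [holopzam]
  C Velar Fronting: no change — [holopzam]
/kivove/:
  A Nasal Assimilation: no change — [kivove]
  B Glottal Epenthesis: no change — [kivove]
  C Velar Fronting: [kivove] → [sivove]
/kigitpuwa/:
  A Nasal Assimilation: no change — [kigitpuwa]
  B Glottal Epenthesis: no change — [kigitpuwa]
  C Velar Fronting: [kigitpuwa] → [sizitpuwa]

[holopzam], [sivove], [sizitpuwa]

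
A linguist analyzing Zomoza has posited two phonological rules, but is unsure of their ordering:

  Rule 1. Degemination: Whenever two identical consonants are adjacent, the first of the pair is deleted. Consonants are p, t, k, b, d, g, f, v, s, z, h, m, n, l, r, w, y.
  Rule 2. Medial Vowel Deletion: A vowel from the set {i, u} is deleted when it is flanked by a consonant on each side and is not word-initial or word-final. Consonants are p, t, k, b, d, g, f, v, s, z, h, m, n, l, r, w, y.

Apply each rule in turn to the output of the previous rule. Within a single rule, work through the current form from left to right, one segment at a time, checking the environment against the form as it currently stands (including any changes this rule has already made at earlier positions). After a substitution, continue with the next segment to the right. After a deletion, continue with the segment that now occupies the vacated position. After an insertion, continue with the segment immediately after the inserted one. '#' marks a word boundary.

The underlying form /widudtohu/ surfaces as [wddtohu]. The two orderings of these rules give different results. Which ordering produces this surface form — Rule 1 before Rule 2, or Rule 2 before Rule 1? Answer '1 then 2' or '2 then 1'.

1 then 2

Order 1 then 2:
  1 Degemination: no change — [widudtohu]
  2 Medial Vowel Deletion: [widudtohu] → [wddtohu]
  result: [wddtohu]
Order 2 then 1:
  2 Medial Vowel Deletion: [widudtohu] → [wddtohu]
  1 Degemination: [wddtohu] → [wdtohu]
  result: [wdtohu]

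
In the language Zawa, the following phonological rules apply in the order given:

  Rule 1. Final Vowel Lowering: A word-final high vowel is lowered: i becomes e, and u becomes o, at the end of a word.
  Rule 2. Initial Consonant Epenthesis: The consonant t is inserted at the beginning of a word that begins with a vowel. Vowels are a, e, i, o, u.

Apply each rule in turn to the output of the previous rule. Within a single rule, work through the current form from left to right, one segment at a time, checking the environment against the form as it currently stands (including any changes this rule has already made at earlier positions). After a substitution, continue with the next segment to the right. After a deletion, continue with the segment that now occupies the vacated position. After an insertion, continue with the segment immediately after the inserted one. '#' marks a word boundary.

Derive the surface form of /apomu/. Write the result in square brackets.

Rule 1 Final Vowel Lowering: [apomu] → [apomo]
Rule 2 Initial Consonant Epenthesis: [apomo] → [tapomo]

[tapomo]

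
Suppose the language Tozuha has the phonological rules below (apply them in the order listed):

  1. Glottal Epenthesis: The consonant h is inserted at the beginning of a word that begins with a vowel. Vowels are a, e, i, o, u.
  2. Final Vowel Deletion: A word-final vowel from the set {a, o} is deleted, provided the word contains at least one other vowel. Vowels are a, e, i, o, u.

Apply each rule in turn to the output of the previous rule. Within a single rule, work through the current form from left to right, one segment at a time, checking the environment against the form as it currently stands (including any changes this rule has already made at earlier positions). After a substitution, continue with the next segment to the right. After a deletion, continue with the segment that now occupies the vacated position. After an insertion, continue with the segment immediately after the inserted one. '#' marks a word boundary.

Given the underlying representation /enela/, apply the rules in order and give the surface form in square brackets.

1 Glottal Epenthesis: [enela] → [henela]
2 Final Vowel Deletion: [henela] → [henel]

[henel]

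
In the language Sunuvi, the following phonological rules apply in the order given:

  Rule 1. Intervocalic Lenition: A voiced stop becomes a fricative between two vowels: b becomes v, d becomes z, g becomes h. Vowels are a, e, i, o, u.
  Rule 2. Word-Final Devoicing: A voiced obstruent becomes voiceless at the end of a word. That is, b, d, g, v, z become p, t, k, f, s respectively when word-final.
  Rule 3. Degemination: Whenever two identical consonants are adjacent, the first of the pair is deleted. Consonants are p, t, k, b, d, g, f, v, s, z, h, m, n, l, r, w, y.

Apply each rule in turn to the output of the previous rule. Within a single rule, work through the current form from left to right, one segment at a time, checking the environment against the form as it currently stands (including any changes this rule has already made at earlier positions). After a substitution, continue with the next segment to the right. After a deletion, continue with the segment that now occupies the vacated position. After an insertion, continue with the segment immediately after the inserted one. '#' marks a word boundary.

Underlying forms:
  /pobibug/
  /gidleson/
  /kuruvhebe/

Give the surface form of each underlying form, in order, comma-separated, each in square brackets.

[povivuk], [gidleson], [kuruvheve]

/pobibug/:
  Rule 1 Intervocalic Lenition: [pobibug] → [povivug]
  Rule 2 Word-Final Devoicing: [povivug] → [povivuk]
  Rule 3 Degemination: no change — [povivuk]
/gidleson/:
  Rule 1 Intervocalic Lenition: no change — [gidleson]
  Rule 2 Word-Final Devoicing: no change — [gidleson]
  Rule 3 Degemination: no change — [gidleson]
/kuruvhebe/:
  Rule 1 Intervocalic Lenition: [kuruvhebe] → [kuruvheve]
  Rule 2 Word-Final Devoicing: no change — [kuruvheve]
  Rule 3 Degemination: no change — [kuruvheve]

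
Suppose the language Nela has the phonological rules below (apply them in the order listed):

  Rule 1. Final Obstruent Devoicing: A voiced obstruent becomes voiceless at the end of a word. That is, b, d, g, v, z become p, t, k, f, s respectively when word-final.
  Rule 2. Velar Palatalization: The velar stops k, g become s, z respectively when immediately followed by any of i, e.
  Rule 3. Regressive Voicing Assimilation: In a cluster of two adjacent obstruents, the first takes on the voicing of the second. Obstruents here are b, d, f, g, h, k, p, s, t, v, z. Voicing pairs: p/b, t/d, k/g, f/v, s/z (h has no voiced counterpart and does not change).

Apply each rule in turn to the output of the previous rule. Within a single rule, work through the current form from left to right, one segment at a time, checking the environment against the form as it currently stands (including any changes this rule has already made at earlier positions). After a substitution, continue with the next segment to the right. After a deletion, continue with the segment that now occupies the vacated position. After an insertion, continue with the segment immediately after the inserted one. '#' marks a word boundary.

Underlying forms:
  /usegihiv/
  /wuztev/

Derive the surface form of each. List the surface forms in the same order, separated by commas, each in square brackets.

/usegihiv/:
  Rule 1 Final Obstruent Devoicing: [usegihiv] → [usegihif]
  Rule 2 Velar Palatalization: [usegihif] → [usezihif]
  Rule 3 Regressive Voicing Assimilation: no change — [usezihif]
/wuztev/:
  Rule 1 Final Obstruent Devoicing: [wuztev] → [wuztef]
  Rule 2 Velar Palatalization: no change — [wuztef]
  Rule 3 Regressive Voicing Assimilation: [wuztef] → [wustef]

[usezihif], [wustef]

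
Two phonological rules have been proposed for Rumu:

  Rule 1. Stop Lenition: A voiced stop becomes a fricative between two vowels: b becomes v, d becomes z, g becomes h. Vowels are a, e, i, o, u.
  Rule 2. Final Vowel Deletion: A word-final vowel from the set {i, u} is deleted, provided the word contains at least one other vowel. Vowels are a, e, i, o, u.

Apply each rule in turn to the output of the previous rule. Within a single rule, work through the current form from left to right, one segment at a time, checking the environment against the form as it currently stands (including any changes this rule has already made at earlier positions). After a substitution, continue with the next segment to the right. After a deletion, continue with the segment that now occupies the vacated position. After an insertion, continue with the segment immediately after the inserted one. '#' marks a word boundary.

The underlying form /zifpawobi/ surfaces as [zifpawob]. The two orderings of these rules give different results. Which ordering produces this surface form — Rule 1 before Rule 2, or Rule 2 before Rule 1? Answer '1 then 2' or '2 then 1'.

2 then 1

Order 1 then 2:
  1 Stop Lenition: [zifpawobi] → [zifpawovi]
  2 Final Vowel Deletion: [zifpawovi] → [zifpawov]
  result: [zifpawov]
Order 2 then 1:
  2 Final Vowel Deletion: [zifpawobi] → [zifpawob]
  1 Stop Lenition: no change — [zifpawob]
  result: [zifpawob]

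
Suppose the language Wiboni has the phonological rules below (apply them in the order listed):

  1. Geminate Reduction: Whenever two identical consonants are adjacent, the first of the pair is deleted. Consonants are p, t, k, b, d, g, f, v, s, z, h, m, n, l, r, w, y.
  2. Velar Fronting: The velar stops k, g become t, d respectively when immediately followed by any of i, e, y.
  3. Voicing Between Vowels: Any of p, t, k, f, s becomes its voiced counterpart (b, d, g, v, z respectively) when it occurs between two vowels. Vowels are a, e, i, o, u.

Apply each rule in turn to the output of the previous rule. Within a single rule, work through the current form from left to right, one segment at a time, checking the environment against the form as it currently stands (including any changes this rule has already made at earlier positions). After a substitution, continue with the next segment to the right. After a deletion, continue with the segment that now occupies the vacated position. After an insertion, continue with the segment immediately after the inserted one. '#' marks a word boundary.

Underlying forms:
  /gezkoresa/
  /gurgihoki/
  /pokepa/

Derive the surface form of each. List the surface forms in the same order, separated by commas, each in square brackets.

/gezkoresa/:
  1 Geminate Reduction: no change — [gezkoresa]
  2 Velar Fronting: [gezkoresa] → [dezkoresa]
  3 Voicing Between Vowels: [dezkoresa] → [dezkoreza]
/gurgihoki/:
  1 Geminate Reduction: no change — [gurgihoki]
  2 Velar Fronting: [gurgihoki] → [gurdihoti]
  3 Voicing Between Vowels: [gurdihoti] → [gurdihodi]
/pokepa/:
  1 Geminate Reduction: no change — [pokepa]
  2 Velar Fronting: [pokepa] → [potepa]
  3 Voicing Between Vowels: [potepa] → [podeba]

[dezkoreza], [gurdihodi], [podeba]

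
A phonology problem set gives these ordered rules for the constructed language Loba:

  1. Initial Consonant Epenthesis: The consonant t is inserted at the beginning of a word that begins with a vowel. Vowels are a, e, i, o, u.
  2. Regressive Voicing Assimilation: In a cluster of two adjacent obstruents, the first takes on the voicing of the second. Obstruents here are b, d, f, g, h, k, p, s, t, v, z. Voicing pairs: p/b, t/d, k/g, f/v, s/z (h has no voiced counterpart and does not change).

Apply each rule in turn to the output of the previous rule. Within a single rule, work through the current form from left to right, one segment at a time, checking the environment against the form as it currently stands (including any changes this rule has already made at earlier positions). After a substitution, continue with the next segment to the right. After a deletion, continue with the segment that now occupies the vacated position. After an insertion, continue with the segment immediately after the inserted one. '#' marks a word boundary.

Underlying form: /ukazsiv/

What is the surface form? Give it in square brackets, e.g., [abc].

1 Initial Consonant Epenthesis: [ukazsiv] → [tukazsiv]
2 Regressive Voicing Assimilation: [tukazsiv] → [tukassiv]

[tukassiv]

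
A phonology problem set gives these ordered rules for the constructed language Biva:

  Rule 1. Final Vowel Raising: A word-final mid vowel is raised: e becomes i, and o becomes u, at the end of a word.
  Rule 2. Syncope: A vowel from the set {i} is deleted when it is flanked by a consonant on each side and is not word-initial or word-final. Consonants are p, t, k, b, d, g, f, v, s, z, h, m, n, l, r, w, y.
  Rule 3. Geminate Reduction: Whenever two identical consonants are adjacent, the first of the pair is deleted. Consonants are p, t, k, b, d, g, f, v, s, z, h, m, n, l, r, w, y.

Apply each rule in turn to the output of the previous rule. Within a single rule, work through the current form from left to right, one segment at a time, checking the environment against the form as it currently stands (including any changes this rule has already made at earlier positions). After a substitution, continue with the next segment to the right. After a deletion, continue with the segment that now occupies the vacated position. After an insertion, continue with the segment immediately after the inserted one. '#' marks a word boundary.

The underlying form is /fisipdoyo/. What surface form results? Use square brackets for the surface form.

Rule 1 Final Vowel Raising: [fisipdoyo] → [fisipdoyu]
Rule 2 Syncope: [fisipdoyu] → [fspdoyu]
Rule 3 Geminate Reduction: no change — [fspdoyu]

[fspdoyu]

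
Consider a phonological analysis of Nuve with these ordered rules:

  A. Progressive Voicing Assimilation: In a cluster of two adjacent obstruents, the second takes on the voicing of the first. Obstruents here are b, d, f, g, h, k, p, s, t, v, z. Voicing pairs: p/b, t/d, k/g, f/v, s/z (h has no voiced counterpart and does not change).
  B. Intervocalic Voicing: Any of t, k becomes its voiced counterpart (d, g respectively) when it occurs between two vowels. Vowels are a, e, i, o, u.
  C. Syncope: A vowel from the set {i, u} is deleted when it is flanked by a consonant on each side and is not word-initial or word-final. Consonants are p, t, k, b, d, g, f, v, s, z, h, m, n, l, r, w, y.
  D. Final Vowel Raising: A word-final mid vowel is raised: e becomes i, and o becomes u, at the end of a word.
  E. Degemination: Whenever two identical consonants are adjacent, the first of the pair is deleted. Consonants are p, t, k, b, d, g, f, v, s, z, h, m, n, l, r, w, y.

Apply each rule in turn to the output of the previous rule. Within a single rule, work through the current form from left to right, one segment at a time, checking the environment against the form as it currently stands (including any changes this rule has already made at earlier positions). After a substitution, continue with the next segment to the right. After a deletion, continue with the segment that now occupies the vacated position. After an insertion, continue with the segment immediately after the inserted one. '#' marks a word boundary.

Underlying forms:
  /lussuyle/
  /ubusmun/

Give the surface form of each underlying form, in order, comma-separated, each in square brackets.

/lussuyle/:
  A Progressive Voicing Assimilation: no change — [lussuyle]
  B Intervocalic Voicing: no change — [lussuyle]
  C Syncope: [lussuyle] → [lssyle]
  D Final Vowel Raising: [lssyle] → [lssyli]
  E Degemination: [lssyli] → [lsyli]
/ubusmun/:
  A Progressive Voicing Assimilation: no change — [ubusmun]
  B Intervocalic Voicing: no change — [ubusmun]
  C Syncope: [ubusmun] → [ubsmn]
  D Final Vowel Raising: no change — [ubsmn]
  E Degemination: no change — [ubsmn]

[lsyli], [ubsmn]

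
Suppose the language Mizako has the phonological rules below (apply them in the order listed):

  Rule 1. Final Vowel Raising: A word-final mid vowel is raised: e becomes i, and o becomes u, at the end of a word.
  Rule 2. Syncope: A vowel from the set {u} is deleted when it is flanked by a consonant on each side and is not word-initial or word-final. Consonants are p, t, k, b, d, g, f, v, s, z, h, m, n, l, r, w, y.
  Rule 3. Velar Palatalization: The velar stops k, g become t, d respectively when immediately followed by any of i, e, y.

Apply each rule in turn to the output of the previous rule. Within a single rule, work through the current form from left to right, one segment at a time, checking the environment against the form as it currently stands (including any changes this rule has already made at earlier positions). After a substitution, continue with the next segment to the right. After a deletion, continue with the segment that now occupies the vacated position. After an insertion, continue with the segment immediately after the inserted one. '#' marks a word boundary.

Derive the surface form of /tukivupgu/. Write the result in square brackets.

Rule 1 Final Vowel Raising: no change — [tukivupgu]
Rule 2 Syncope: [tukivupgu] → [tkivpgu]
Rule 3 Velar Palatalization: [tkivpgu] → [ttivpgu]

[ttivpgu]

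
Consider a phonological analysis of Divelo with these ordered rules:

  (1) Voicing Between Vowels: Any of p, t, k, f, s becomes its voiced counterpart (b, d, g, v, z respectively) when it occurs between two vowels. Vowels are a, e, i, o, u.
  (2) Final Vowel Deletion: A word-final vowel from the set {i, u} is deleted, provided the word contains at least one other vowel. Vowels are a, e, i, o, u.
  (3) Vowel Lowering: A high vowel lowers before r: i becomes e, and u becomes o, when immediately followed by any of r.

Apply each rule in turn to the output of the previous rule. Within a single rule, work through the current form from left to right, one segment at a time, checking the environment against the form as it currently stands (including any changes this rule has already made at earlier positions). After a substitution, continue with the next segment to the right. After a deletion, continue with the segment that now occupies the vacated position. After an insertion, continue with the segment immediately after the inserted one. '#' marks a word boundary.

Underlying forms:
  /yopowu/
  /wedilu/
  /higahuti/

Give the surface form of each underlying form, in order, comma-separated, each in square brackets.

/yopowu/:
  (1) Voicing Between Vowels: [yopowu] → [yobowu]
  (2) Final Vowel Deletion: [yobowu] → [yobow]
  (3) Vowel Lowering: no change — [yobow]
/wedilu/:
  (1) Voicing Between Vowels: no change — [wedilu]
  (2) Final Vowel Deletion: [wedilu] → [wedil]
  (3) Vowel Lowering: no change — [wedil]
/higahuti/:
  (1) Voicing Between Vowels: [higahuti] → [higahudi]
  (2) Final Vowel Deletion: [higahudi] → [higahud]
  (3) Vowel Lowering: no change — [higahud]

[yobow], [wedil], [higahud]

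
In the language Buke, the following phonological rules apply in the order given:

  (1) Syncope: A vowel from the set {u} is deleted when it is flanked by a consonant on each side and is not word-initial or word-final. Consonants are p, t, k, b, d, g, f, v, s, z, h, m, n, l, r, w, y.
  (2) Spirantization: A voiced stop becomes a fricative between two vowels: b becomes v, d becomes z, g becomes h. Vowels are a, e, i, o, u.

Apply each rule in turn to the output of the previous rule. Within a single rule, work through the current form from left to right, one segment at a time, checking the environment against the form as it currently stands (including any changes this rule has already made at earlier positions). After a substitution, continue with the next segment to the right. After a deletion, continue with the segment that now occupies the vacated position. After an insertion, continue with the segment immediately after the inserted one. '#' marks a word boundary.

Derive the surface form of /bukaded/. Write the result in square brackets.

[bkazed]

(1) Syncope: [bukaded] → [bkaded]
(2) Spirantization: [bkaded] → [bkazed]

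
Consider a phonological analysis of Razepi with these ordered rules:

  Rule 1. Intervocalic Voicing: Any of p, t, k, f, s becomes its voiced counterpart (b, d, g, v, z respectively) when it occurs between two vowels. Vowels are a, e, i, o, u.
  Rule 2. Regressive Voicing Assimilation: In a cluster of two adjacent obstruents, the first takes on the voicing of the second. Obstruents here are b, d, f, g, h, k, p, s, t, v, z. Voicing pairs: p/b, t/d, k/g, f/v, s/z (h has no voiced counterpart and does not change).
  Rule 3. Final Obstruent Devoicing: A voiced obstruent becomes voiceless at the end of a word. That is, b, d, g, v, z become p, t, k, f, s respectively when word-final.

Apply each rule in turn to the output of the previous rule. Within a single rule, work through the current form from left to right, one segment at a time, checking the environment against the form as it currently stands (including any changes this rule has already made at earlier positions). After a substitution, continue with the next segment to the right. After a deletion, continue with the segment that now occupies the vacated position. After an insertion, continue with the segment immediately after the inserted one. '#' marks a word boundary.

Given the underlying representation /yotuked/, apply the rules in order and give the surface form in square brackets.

Rule 1 Intervocalic Voicing: [yotuked] → [yoduged]
Rule 2 Regressive Voicing Assimilation: no change — [yoduged]
Rule 3 Final Obstruent Devoicing: [yoduged] → [yoduget]

[yoduget]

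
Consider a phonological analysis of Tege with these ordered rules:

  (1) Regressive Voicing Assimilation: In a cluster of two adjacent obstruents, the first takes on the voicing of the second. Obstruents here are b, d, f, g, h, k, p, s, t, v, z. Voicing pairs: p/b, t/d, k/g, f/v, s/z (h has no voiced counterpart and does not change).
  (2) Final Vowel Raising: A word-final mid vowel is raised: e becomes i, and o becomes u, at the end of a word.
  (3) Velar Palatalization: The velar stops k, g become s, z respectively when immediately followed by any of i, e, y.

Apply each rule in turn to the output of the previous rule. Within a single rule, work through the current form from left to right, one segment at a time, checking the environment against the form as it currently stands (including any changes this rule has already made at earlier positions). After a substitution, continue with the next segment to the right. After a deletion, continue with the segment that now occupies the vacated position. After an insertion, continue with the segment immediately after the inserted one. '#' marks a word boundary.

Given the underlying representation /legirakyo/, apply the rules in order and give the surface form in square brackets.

[lezirasyu]

(1) Regressive Voicing Assimilation: no change — [legirakyo]
(2) Final Vowel Raising: [legirakyo] → [legirakyu]
(3) Velar Palatalization: [legirakyu] → [lezirasyu]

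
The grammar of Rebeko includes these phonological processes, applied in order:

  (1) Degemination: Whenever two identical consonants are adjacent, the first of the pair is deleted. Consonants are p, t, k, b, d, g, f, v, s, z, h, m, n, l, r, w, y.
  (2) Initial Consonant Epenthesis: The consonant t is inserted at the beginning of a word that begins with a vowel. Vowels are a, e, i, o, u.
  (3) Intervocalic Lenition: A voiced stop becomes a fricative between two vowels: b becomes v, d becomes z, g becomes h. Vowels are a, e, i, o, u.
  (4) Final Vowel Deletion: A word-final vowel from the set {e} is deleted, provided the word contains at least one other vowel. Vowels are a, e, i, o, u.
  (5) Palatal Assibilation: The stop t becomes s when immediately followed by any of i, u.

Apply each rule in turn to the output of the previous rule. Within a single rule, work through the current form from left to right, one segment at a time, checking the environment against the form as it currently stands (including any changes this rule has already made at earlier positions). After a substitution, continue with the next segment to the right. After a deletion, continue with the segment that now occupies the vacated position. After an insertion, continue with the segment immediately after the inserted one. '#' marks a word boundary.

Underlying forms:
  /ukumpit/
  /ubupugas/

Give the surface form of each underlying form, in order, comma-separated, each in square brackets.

[sukumpit], [suvupuhas]

/ukumpit/:
  (1) Degemination: no change — [ukumpit]
  (2) Initial Consonant Epenthesis: [ukumpit] → [tukumpit]
  (3) Intervocalic Lenition: no change — [tukumpit]
  (4) Final Vowel Deletion: no change — [tukumpit]
  (5) Palatal Assibilation: [tukumpit] → [sukumpit]
/ubupugas/:
  (1) Degemination: no change — [ubupugas]
  (2) Initial Consonant Epenthesis: [ubupugas] → [tubupugas]
  (3) Intervocalic Lenition: [tubupugas] → [tuvupuhas]
  (4) Final Vowel Deletion: no change — [tuvupuhas]
  (5) Palatal Assibilation: [tuvupuhas] → [suvupuhas]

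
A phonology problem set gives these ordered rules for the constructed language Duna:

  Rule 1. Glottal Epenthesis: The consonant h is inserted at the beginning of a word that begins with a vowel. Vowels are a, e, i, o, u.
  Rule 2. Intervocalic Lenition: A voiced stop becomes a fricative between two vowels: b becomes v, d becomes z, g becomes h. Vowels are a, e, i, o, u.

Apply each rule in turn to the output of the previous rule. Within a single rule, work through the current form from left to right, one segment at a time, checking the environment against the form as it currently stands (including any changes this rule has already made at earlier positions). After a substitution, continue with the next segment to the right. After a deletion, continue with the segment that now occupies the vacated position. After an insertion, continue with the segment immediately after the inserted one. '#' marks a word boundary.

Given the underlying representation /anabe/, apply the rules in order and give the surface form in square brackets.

Rule 1 Glottal Epenthesis: [anabe] → [hanabe]
Rule 2 Intervocalic Lenition: [hanabe] → [hanave]

[hanave]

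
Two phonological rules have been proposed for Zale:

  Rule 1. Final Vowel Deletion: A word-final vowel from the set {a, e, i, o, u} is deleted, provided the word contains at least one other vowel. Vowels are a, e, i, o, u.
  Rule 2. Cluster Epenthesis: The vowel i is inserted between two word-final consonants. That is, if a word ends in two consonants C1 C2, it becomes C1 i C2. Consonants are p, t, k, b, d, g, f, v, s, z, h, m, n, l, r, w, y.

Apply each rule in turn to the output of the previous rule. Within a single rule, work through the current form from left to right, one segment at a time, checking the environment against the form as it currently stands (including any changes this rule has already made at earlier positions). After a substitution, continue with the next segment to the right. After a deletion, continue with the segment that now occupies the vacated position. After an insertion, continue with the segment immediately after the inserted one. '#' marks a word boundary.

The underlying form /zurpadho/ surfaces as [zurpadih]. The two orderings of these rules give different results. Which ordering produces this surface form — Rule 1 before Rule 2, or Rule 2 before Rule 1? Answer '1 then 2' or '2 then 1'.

1 then 2

Order 1 then 2:
  1 Final Vowel Deletion: [zurpadho] → [zurpadh]
  2 Cluster Epenthesis: [zurpadh] → [zurpadih]
  result: [zurpadih]
Order 2 then 1:
  2 Cluster Epenthesis: no change — [zurpadho]
  1 Final Vowel Deletion: [zurpadho] → [zurpadh]
  result: [zurpadh]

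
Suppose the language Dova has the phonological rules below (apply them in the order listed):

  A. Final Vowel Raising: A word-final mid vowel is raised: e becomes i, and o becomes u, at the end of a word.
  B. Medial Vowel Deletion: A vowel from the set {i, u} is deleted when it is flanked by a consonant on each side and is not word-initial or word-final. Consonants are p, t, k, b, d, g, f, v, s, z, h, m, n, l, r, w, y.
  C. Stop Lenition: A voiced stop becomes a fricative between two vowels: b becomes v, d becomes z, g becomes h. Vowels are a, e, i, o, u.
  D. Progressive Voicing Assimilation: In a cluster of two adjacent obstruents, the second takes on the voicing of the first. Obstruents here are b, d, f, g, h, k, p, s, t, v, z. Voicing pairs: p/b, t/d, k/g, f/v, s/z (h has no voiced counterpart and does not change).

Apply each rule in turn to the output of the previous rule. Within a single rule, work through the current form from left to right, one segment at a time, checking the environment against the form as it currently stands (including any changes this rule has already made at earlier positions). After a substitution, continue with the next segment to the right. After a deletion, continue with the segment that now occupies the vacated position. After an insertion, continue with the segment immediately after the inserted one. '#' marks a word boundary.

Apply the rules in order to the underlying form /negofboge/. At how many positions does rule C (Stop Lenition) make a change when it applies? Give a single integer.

2

A Final Vowel Raising: [negofboge] → [negofbogi]
B Medial Vowel Deletion: no change — [negofbogi]
C Stop Lenition: [negofbogi] → [nehofbohi]
D Progressive Voicing Assimilation: [nehofbohi] → [nehofpohi]
Rule C changed 2 position(s).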